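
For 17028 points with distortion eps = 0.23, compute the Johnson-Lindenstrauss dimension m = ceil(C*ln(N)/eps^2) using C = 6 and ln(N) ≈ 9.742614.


ln(17028) ≈ 9.742614.
eps^2 = 0.23^2 = 0.0529.
C*ln(N)/eps^2 ≈ 6*9.742614/0.0529 ≈ 1105.0224.
m = ceil(1105.0224) = 1106.

1106


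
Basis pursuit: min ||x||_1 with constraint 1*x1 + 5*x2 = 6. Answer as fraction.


Axis intercepts:
  x1 = 6, x2 = 0: L1 = 6
  x1 = 0, x2 = 6/5: L1 = 6/5
x* = (0, 6/5)
||x*||_1 = 6/5.

6/5


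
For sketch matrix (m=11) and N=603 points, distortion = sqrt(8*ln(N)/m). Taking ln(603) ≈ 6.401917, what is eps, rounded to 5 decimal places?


ln(603) ≈ 6.401917.
8*ln(N)/m ≈ 8*6.401917/11 ≈ 4.65593964.
eps = sqrt(4.65593964) ≈ 2.1577626 ≈ 2.15776.

2.15776


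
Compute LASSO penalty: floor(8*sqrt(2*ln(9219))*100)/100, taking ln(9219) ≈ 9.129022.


ln(9219) ≈ 9.129022.
2*ln(n) ≈ 18.258044.
sqrt(2*ln(n)) ≈ sqrt(18.258044) ≈ 4.272943.
lambda ≈ 8*4.272943 = 34.183544.
floor(lambda*100)/100 = 34.18.

34.18


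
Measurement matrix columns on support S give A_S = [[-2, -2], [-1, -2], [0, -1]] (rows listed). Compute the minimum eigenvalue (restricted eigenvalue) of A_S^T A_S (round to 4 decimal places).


A_S^T A_S = [[5, 6], [6, 9]].
trace = 14.
det = 9.
disc = trace^2 - 4*det = 196 - 4*9 = 160.
sqrt(160) ≈ 12.649111.
lam_min = (14 - sqrt(160))/2 ≈ (14 - 12.649111)/2 = 0.6754445 ≈ 0.6754.

0.6754


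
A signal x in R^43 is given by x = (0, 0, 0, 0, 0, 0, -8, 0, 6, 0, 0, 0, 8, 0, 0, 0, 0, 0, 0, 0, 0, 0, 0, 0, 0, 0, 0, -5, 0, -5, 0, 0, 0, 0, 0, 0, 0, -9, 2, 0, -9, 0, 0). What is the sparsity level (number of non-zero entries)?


Non-zero positions: [6, 8, 12, 27, 29, 37, 38, 40].
Sparsity = 8.

8


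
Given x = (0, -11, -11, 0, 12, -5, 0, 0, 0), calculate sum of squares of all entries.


Non-zero entries: [(1, -11), (2, -11), (4, 12), (5, -5)]
Squares: [121, 121, 144, 25]
||x||_2^2 = sum = 411.

411


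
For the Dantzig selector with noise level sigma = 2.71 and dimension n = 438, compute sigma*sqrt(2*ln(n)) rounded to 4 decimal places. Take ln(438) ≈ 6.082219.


ln(438) ≈ 6.082219.
2*ln(n) ≈ 12.164438.
sqrt(2*ln(n)) ≈ sqrt(12.164438) ≈ 3.487755.
threshold ≈ 2.71*3.487755 = 9.45181605 ≈ 9.4518.

9.4518


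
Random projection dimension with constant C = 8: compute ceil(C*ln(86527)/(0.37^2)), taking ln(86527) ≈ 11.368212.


ln(86527) ≈ 11.368212.
eps^2 = 0.37^2 = 0.1369.
C*ln(N)/eps^2 ≈ 8*11.368212/0.1369 ≈ 664.3221.
m = ceil(664.3221) = 665.

665


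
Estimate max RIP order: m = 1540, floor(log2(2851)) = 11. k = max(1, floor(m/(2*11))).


floor(log2(2851)) = 11.
2*11 = 22.
m/(2*floor(log2(n))) = 1540/22 ≈ 70.0.
floor = 70.
k = max(1, 70) = 70.

70


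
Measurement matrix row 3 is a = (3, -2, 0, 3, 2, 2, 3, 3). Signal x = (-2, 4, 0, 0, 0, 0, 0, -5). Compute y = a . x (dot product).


Non-zero terms: ['3*-2', '-2*4', '3*-5']
Products: [-6, -8, -15]
y = sum = -29.

-29


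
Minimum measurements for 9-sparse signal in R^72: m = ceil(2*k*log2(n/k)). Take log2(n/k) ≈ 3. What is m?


log2(n/k) = log2(72/9) ≈ 3.
2*k*log2(n/k) ≈ 2*9*3 = 54.
m = ceil(54) = 54.

54


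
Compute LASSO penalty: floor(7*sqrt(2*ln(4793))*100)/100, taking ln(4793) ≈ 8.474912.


ln(4793) ≈ 8.474912.
2*ln(n) ≈ 16.949824.
sqrt(2*ln(n)) ≈ sqrt(16.949824) ≈ 4.117016.
lambda ≈ 7*4.117016 = 28.819112.
floor(lambda*100)/100 = 28.81.

28.81


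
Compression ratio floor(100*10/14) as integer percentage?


100*m/n = 100*10/14 ≈ 71.4286.
floor = 71.

71


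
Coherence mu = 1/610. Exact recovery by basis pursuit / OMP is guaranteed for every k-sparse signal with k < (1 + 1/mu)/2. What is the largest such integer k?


1/mu = 610.
1 + 1/mu = 611.
(1 + 1/mu)/2 = 305.5 is not an integer, so k_max = floor(305.5) = 305.

305


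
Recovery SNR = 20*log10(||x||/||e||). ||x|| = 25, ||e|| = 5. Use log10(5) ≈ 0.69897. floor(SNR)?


||x||/||e|| = 25/5 = 5.
log10(5) ≈ 0.69897.
20*log10(||x||/||e||) ≈ 20*0.69897 = 13.9794.
floor(13.9794) = 13.

13


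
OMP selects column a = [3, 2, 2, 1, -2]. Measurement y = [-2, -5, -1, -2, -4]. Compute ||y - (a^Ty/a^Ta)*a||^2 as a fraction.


a^T a = 22.
a^T y = -12.
coeff = -12/22 = -6/11.
||r||^2 = 478/11.

478/11


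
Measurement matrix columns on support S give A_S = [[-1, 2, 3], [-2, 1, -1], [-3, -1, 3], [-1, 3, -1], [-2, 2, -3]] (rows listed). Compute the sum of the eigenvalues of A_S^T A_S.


Sum of eigenvalues of A_S^T A_S = trace(A_S^T A_S) = sum of squared column norms of A_S.
A_S^T A_S diagonal: [19, 19, 29].
trace = 19 + 19 + 29 = 67.

67


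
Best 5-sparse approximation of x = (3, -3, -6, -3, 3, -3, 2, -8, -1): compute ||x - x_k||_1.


Sorted |x_i| descending: [8, 6, 3, 3, 3, 3, 3, 2, 1]
Keep top 5: [8, 6, 3, 3, 3]
Tail entries: [3, 3, 2, 1]
L1 error = sum of tail = 9.

9


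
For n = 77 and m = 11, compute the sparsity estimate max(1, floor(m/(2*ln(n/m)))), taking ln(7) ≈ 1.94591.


n/m = 77/11 = 7.
ln(n/m) ≈ 1.94591.
2*ln(n/m) ≈ 3.89182.
m/(2*ln(n/m)) ≈ 11/3.89182 ≈ 2.8264.
floor = 2.
k_max = max(1, 2) = 2.

2


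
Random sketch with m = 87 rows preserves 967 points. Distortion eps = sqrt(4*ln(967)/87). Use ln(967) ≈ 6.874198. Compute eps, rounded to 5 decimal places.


ln(967) ≈ 6.874198.
4*ln(N)/m ≈ 4*6.874198/87 ≈ 0.31605508.
eps = sqrt(0.31605508) ≈ 0.5621878 ≈ 0.56219.

0.56219


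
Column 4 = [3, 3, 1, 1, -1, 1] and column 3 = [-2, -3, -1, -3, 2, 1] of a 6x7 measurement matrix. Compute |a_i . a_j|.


Inner product: 3*-2 + 3*-3 + 1*-1 + 1*-3 + -1*2 + 1*1
Products: [-6, -9, -1, -3, -2, 1]
Sum = -20.
|dot| = 20.

20


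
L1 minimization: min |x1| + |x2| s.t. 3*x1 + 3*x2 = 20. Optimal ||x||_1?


Axis intercepts:
  x1 = 20/3, x2 = 0: L1 = 20/3
  x1 = 0, x2 = 20/3: L1 = 20/3
x* = (20/3, 0)
||x*||_1 = 20/3.

20/3


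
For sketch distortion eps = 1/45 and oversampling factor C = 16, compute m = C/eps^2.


1/eps = 45.
(1/eps)^2 = 2025.
m = 16*2025 = 32400.

32400


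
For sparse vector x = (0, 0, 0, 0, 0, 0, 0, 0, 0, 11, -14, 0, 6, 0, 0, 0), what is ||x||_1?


Non-zero entries: [(9, 11), (10, -14), (12, 6)]
Absolute values: [11, 14, 6]
||x||_1 = sum = 31.

31


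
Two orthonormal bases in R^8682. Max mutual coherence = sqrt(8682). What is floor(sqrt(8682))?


93^2 = 8649 <= 8682 < 8836 = 94^2, so 93 <= sqrt(8682) < 94.
floor(sqrt(8682)) = 93.

93


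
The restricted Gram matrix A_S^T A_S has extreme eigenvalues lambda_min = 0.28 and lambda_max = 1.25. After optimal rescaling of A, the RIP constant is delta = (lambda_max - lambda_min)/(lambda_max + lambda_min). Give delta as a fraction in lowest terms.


lambda_max - lambda_min = 1.25 - 0.28 = 0.97.
lambda_max + lambda_min = 1.25 + 0.28 = 1.53.
delta = 0.97/1.53 = 97/153.

97/153


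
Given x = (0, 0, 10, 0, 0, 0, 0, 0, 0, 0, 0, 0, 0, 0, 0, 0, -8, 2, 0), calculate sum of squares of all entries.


Non-zero entries: [(2, 10), (16, -8), (17, 2)]
Squares: [100, 64, 4]
||x||_2^2 = sum = 168.

168


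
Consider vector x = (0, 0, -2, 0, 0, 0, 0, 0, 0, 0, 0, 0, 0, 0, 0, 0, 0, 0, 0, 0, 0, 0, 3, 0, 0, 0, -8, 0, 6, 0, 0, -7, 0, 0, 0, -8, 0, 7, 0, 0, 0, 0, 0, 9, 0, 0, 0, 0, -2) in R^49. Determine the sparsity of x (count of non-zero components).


Non-zero positions: [2, 22, 26, 28, 31, 35, 37, 43, 48].
Sparsity = 9.

9


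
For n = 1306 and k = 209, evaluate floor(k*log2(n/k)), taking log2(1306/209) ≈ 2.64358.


log2(n/k) = log2(1306/209) ≈ 2.64358.
k*log2(n/k) ≈ 209*2.64358 = 552.50822.
floor(552.50822) = 552.

552


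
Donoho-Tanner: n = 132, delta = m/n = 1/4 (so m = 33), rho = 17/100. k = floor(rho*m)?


m = 1/4*132 = 33.
rho = 17/100.
rho*m = 17/100*33 = 5.61.
k = floor(5.61) = 5.

5


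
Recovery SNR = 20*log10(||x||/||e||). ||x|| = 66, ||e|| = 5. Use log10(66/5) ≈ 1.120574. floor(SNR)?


||x||/||e|| = 66/5.
log10(66/5) ≈ 1.120574.
20*log10(||x||/||e||) ≈ 20*1.120574 = 22.41148.
floor(22.41148) = 22.

22


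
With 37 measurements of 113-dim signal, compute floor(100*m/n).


100*m/n = 100*37/113 ≈ 32.7434.
floor = 32.

32


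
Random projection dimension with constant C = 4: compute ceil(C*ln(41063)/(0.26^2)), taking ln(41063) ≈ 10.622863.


ln(41063) ≈ 10.622863.
eps^2 = 0.26^2 = 0.0676.
C*ln(N)/eps^2 ≈ 4*10.622863/0.0676 ≈ 628.5718.
m = ceil(628.5718) = 629.

629


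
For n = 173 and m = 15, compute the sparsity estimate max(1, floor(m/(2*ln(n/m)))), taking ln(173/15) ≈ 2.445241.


n/m = 173/15.
ln(n/m) ≈ 2.445241.
2*ln(n/m) ≈ 4.890482.
m/(2*ln(n/m)) ≈ 15/4.890482 ≈ 3.0672.
floor = 3.
k_max = max(1, 3) = 3.

3


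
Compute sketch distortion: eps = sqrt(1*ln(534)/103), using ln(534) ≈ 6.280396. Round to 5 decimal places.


ln(534) ≈ 6.280396.
1*ln(N)/m ≈ 1*6.280396/103 ≈ 0.06097472.
eps = sqrt(0.06097472) ≈ 0.2469306 ≈ 0.24693.

0.24693


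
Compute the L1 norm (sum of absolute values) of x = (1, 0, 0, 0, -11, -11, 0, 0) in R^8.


Non-zero entries: [(0, 1), (4, -11), (5, -11)]
Absolute values: [1, 11, 11]
||x||_1 = sum = 23.

23


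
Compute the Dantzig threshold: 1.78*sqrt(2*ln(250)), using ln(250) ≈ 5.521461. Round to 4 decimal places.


ln(250) ≈ 5.521461.
2*ln(n) ≈ 11.042922.
sqrt(2*ln(n)) ≈ sqrt(11.042922) ≈ 3.323089.
threshold ≈ 1.78*3.323089 = 5.91509842 ≈ 5.9151.

5.9151


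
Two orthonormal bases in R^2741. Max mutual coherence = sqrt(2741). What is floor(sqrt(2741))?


52^2 = 2704 <= 2741 < 2809 = 53^2, so 52 <= sqrt(2741) < 53.
floor(sqrt(2741)) = 52.

52


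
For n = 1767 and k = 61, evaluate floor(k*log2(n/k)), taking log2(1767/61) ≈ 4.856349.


log2(n/k) = log2(1767/61) ≈ 4.856349.
k*log2(n/k) ≈ 61*4.856349 = 296.237289.
floor(296.237289) = 296.

296


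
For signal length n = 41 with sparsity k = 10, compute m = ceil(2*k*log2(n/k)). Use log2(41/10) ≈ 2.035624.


log2(n/k) = log2(41/10) ≈ 2.035624.
2*k*log2(n/k) ≈ 2*10*2.035624 = 40.71248.
m = ceil(40.71248) = 41.

41


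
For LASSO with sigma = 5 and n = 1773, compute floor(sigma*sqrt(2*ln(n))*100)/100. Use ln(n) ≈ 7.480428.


ln(1773) ≈ 7.480428.
2*ln(n) ≈ 14.960856.
sqrt(2*ln(n)) ≈ sqrt(14.960856) ≈ 3.867927.
lambda ≈ 5*3.867927 = 19.339635.
floor(lambda*100)/100 = 19.33.

19.33


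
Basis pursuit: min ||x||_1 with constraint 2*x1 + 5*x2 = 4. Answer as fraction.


Axis intercepts:
  x1 = 2, x2 = 0: L1 = 2
  x1 = 0, x2 = 4/5: L1 = 4/5
x* = (0, 4/5)
||x*||_1 = 4/5.

4/5


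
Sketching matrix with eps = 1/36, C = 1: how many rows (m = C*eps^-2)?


1/eps = 36.
(1/eps)^2 = 1296.
m = 1*1296 = 1296.

1296


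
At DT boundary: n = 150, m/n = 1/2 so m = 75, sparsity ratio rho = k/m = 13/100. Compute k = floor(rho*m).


m = 1/2*150 = 75.
rho = 13/100.
rho*m = 13/100*75 = 9.75.
k = floor(9.75) = 9.

9


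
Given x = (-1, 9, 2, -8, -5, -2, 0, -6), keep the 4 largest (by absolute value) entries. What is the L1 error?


Sorted |x_i| descending: [9, 8, 6, 5, 2, 2, 1, 0]
Keep top 4: [9, 8, 6, 5]
Tail entries: [2, 2, 1, 0]
L1 error = sum of tail = 5.

5


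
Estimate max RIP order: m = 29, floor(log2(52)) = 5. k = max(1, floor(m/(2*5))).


floor(log2(52)) = 5.
2*5 = 10.
m/(2*floor(log2(n))) = 29/10 ≈ 2.9.
floor = 2.
k = max(1, 2) = 2.

2


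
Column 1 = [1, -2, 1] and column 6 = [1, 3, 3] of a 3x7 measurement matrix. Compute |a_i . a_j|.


Inner product: 1*1 + -2*3 + 1*3
Products: [1, -6, 3]
Sum = -2.
|dot| = 2.

2


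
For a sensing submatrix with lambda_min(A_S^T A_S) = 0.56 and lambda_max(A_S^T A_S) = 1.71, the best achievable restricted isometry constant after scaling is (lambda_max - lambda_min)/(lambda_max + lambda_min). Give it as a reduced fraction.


lambda_max - lambda_min = 1.71 - 0.56 = 1.15.
lambda_max + lambda_min = 1.71 + 0.56 = 2.27.
delta = 1.15/2.27 = 115/227.

115/227


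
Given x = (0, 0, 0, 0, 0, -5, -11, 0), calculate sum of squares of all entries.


Non-zero entries: [(5, -5), (6, -11)]
Squares: [25, 121]
||x||_2^2 = sum = 146.

146


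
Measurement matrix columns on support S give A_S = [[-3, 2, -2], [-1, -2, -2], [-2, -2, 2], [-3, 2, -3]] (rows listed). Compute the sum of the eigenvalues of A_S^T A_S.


Sum of eigenvalues of A_S^T A_S = trace(A_S^T A_S) = sum of squared column norms of A_S.
A_S^T A_S diagonal: [23, 16, 21].
trace = 23 + 16 + 21 = 60.

60


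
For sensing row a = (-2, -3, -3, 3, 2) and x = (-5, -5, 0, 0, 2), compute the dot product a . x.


Non-zero terms: ['-2*-5', '-3*-5', '2*2']
Products: [10, 15, 4]
y = sum = 29.

29


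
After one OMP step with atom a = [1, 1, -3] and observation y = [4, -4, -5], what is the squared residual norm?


a^T a = 11.
a^T y = 15.
coeff = 15/11 = 15/11.
||r||^2 = 402/11.

402/11


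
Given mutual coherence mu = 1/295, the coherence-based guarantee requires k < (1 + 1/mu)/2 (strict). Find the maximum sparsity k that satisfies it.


1/mu = 295.
1 + 1/mu = 296.
(1 + 1/mu)/2 = 148 is an integer and the inequality is strict, so k_max = 148 - 1 = 147.

147


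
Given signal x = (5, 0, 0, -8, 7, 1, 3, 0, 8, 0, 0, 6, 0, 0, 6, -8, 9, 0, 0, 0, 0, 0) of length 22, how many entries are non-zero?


Non-zero positions: [0, 3, 4, 5, 6, 8, 11, 14, 15, 16].
Sparsity = 10.

10


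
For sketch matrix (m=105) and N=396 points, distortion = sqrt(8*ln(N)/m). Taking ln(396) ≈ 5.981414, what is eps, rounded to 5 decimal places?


ln(396) ≈ 5.981414.
8*ln(N)/m ≈ 8*5.981414/105 ≈ 0.45572678.
eps = sqrt(0.45572678) ≈ 0.6750754 ≈ 0.67508.

0.67508


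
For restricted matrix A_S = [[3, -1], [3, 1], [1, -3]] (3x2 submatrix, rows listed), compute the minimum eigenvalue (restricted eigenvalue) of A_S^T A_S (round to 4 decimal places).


A_S^T A_S = [[19, -3], [-3, 11]].
trace = 30.
det = 200.
disc = trace^2 - 4*det = 900 - 4*200 = 100.
sqrt(100) = 10.
lam_min = (30 - 10)/2 = 10 = 10.0000.

10.0000


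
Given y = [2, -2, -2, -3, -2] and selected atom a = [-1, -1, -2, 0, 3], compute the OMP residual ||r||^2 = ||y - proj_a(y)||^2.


a^T a = 15.
a^T y = -2.
coeff = -2/15 = -2/15.
||r||^2 = 371/15.

371/15


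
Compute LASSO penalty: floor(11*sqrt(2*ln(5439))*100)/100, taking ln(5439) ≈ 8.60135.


ln(5439) ≈ 8.60135.
2*ln(n) ≈ 17.2027.
sqrt(2*ln(n)) ≈ sqrt(17.2027) ≈ 4.147614.
lambda ≈ 11*4.147614 = 45.623754.
floor(lambda*100)/100 = 45.62.

45.62


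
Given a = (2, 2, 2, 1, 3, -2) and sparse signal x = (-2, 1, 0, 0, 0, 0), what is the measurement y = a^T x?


Non-zero terms: ['2*-2', '2*1']
Products: [-4, 2]
y = sum = -2.

-2


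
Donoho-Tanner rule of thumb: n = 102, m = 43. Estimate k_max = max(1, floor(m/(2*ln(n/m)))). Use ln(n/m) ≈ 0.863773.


n/m = 102/43.
ln(n/m) ≈ 0.863773.
2*ln(n/m) ≈ 1.727546.
m/(2*ln(n/m)) ≈ 43/1.727546 ≈ 24.8908.
floor = 24.
k_max = max(1, 24) = 24.

24


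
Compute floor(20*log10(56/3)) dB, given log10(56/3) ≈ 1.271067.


||x||/||e|| = 56/3.
log10(56/3) ≈ 1.271067.
20*log10(||x||/||e||) ≈ 20*1.271067 = 25.42134.
floor(25.42134) = 25.

25


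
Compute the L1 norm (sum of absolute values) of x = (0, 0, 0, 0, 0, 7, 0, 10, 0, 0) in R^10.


Non-zero entries: [(5, 7), (7, 10)]
Absolute values: [7, 10]
||x||_1 = sum = 17.

17


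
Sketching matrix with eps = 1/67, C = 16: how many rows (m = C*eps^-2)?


1/eps = 67.
(1/eps)^2 = 4489.
m = 16*4489 = 71824.

71824


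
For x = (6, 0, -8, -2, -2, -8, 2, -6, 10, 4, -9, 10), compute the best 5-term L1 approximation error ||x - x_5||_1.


Sorted |x_i| descending: [10, 10, 9, 8, 8, 6, 6, 4, 2, 2, 2, 0]
Keep top 5: [10, 10, 9, 8, 8]
Tail entries: [6, 6, 4, 2, 2, 2, 0]
L1 error = sum of tail = 22.

22


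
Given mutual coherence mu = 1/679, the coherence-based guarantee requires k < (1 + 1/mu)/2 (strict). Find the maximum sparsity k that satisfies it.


1/mu = 679.
1 + 1/mu = 680.
(1 + 1/mu)/2 = 340 is an integer and the inequality is strict, so k_max = 340 - 1 = 339.

339


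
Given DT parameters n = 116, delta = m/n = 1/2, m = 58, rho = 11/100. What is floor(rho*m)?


m = 1/2*116 = 58.
rho = 11/100.
rho*m = 11/100*58 = 6.38.
k = floor(6.38) = 6.

6


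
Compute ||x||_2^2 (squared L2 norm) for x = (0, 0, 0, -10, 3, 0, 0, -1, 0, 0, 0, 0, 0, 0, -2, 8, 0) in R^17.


Non-zero entries: [(3, -10), (4, 3), (7, -1), (14, -2), (15, 8)]
Squares: [100, 9, 1, 4, 64]
||x||_2^2 = sum = 178.

178


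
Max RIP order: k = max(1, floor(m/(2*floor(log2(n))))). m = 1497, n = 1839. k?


floor(log2(1839)) = 10.
2*10 = 20.
m/(2*floor(log2(n))) = 1497/20 ≈ 74.85.
floor = 74.
k = max(1, 74) = 74.

74


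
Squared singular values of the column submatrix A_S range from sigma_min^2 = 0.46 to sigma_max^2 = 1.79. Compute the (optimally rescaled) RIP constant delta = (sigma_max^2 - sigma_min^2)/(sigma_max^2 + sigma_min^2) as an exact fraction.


lambda_max - lambda_min = 1.79 - 0.46 = 1.33.
lambda_max + lambda_min = 1.79 + 0.46 = 2.25.
delta = 1.33/2.25 = 133/225.

133/225


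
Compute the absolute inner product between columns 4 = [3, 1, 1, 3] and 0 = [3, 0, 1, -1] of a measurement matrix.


Inner product: 3*3 + 1*0 + 1*1 + 3*-1
Products: [9, 0, 1, -3]
Sum = 7.
|dot| = 7.

7


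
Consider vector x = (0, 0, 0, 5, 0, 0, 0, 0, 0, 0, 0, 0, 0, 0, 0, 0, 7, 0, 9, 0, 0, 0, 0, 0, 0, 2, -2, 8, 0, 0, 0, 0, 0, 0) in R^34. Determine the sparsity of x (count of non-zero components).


Non-zero positions: [3, 16, 18, 25, 26, 27].
Sparsity = 6.

6


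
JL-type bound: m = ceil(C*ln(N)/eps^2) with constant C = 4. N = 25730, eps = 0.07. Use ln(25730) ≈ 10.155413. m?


ln(25730) ≈ 10.155413.
eps^2 = 0.07^2 = 0.0049.
C*ln(N)/eps^2 ≈ 4*10.155413/0.0049 ≈ 8290.1331.
m = ceil(8290.1331) = 8291.

8291


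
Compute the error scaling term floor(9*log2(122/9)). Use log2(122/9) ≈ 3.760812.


log2(n/k) = log2(122/9) ≈ 3.760812.
k*log2(n/k) ≈ 9*3.760812 = 33.847308.
floor(33.847308) = 33.

33


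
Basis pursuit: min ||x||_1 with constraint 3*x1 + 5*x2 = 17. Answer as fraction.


Axis intercepts:
  x1 = 17/3, x2 = 0: L1 = 17/3
  x1 = 0, x2 = 17/5: L1 = 17/5
x* = (0, 17/5)
||x*||_1 = 17/5.

17/5


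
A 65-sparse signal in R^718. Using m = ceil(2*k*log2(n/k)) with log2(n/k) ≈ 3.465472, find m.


log2(n/k) = log2(718/65) ≈ 3.465472.
2*k*log2(n/k) ≈ 2*65*3.465472 = 450.51136.
m = ceil(450.51136) = 451.

451


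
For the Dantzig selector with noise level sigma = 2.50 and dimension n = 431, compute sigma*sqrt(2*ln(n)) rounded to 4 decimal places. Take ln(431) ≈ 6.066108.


ln(431) ≈ 6.066108.
2*ln(n) ≈ 12.132216.
sqrt(2*ln(n)) ≈ sqrt(12.132216) ≈ 3.483133.
threshold ≈ 2.50*3.483133 = 8.7078325 ≈ 8.7078.

8.7078


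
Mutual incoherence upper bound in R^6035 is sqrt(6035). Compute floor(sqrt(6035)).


77^2 = 5929 <= 6035 < 6084 = 78^2, so 77 <= sqrt(6035) < 78.
floor(sqrt(6035)) = 77.

77


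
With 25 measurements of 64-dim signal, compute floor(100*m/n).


100*m/n = 100*25/64 ≈ 39.0625.
floor = 39.

39


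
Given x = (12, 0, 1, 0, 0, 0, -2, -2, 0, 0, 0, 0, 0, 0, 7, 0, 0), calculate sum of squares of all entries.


Non-zero entries: [(0, 12), (2, 1), (6, -2), (7, -2), (14, 7)]
Squares: [144, 1, 4, 4, 49]
||x||_2^2 = sum = 202.

202


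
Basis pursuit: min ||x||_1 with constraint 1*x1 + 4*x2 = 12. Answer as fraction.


Axis intercepts:
  x1 = 12, x2 = 0: L1 = 12
  x1 = 0, x2 = 3: L1 = 3
x* = (0, 3)
||x*||_1 = 3.

3


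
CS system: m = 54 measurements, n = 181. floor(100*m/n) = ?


100*m/n = 100*54/181 ≈ 29.8343.
floor = 29.

29


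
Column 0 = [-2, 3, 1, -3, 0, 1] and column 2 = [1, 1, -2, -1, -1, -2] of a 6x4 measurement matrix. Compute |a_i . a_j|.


Inner product: -2*1 + 3*1 + 1*-2 + -3*-1 + 0*-1 + 1*-2
Products: [-2, 3, -2, 3, 0, -2]
Sum = 0.
|dot| = 0.

0


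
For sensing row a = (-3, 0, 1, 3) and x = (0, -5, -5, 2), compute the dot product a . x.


Non-zero terms: ['0*-5', '1*-5', '3*2']
Products: [0, -5, 6]
y = sum = 1.

1


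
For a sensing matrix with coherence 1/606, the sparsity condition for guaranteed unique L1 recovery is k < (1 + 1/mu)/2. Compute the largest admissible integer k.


1/mu = 606.
1 + 1/mu = 607.
(1 + 1/mu)/2 = 303.5 is not an integer, so k_max = floor(303.5) = 303.

303


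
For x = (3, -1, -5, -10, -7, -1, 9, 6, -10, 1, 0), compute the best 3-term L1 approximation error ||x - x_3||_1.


Sorted |x_i| descending: [10, 10, 9, 7, 6, 5, 3, 1, 1, 1, 0]
Keep top 3: [10, 10, 9]
Tail entries: [7, 6, 5, 3, 1, 1, 1, 0]
L1 error = sum of tail = 24.

24


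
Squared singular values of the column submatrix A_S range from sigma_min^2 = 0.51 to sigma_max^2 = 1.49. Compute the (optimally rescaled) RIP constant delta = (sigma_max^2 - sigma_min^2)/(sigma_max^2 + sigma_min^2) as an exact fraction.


lambda_max - lambda_min = 1.49 - 0.51 = 0.98.
lambda_max + lambda_min = 1.49 + 0.51 = 2.00.
delta = 0.98/2.00 = 98/200 = 49/100.

49/100


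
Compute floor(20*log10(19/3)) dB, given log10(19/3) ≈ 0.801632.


||x||/||e|| = 19/3.
log10(19/3) ≈ 0.801632.
20*log10(||x||/||e||) ≈ 20*0.801632 = 16.03264.
floor(16.03264) = 16.

16


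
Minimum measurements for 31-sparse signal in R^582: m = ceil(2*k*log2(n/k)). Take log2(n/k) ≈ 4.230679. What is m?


log2(n/k) = log2(582/31) ≈ 4.230679.
2*k*log2(n/k) ≈ 2*31*4.230679 = 262.302098.
m = ceil(262.302098) = 263.

263


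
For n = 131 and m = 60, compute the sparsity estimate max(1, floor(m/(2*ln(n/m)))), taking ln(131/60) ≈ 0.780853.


n/m = 131/60.
ln(n/m) ≈ 0.780853.
2*ln(n/m) ≈ 1.561706.
m/(2*ln(n/m)) ≈ 60/1.561706 ≈ 38.4195.
floor = 38.
k_max = max(1, 38) = 38.

38


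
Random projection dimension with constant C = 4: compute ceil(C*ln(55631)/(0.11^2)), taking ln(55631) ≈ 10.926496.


ln(55631) ≈ 10.926496.
eps^2 = 0.11^2 = 0.0121.
C*ln(N)/eps^2 ≈ 4*10.926496/0.0121 ≈ 3612.0648.
m = ceil(3612.0648) = 3613.

3613


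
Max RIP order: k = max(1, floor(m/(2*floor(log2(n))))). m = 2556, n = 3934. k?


floor(log2(3934)) = 11.
2*11 = 22.
m/(2*floor(log2(n))) = 2556/22 ≈ 116.1818.
floor = 116.
k = max(1, 116) = 116.

116


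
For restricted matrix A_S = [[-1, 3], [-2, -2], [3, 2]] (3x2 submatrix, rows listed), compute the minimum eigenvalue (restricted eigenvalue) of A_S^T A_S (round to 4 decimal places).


A_S^T A_S = [[14, 7], [7, 17]].
trace = 31.
det = 189.
disc = trace^2 - 4*det = 961 - 4*189 = 205.
sqrt(205) ≈ 14.317821.
lam_min = (31 - sqrt(205))/2 ≈ (31 - 14.317821)/2 = 8.3410895 ≈ 8.3411.

8.3411


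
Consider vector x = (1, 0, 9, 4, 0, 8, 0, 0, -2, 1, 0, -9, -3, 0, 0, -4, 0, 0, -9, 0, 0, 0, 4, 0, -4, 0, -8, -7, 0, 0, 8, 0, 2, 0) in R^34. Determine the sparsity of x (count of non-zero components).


Non-zero positions: [0, 2, 3, 5, 8, 9, 11, 12, 15, 18, 22, 24, 26, 27, 30, 32].
Sparsity = 16.

16


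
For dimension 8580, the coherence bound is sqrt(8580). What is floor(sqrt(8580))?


92^2 = 8464 <= 8580 < 8649 = 93^2, so 92 <= sqrt(8580) < 93.
floor(sqrt(8580)) = 92.

92


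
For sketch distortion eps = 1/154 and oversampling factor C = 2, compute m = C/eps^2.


1/eps = 154.
(1/eps)^2 = 23716.
m = 2*23716 = 47432.

47432


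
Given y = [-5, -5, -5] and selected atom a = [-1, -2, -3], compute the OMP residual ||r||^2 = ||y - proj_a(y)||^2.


a^T a = 14.
a^T y = 30.
coeff = 30/14 = 15/7.
||r||^2 = 75/7.

75/7


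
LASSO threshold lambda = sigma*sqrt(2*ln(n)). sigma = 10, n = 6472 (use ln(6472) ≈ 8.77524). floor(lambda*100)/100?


ln(6472) ≈ 8.77524.
2*ln(n) ≈ 17.55048.
sqrt(2*ln(n)) ≈ sqrt(17.55048) ≈ 4.189329.
lambda ≈ 10*4.189329 = 41.89329.
floor(lambda*100)/100 = 41.89.

41.89


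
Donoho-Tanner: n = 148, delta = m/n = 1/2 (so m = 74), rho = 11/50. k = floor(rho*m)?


m = 1/2*148 = 74.
rho = 11/50.
rho*m = 11/50*74 = 16.28.
k = floor(16.28) = 16.

16


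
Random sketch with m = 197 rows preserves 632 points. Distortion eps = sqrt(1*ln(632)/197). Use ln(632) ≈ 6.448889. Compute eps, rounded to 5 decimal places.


ln(632) ≈ 6.448889.
1*ln(N)/m ≈ 1*6.448889/197 ≈ 0.03273548.
eps = sqrt(0.03273548) ≈ 0.1809295 ≈ 0.18093.

0.18093


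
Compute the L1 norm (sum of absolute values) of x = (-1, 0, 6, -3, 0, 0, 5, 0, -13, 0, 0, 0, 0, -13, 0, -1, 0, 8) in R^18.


Non-zero entries: [(0, -1), (2, 6), (3, -3), (6, 5), (8, -13), (13, -13), (15, -1), (17, 8)]
Absolute values: [1, 6, 3, 5, 13, 13, 1, 8]
||x||_1 = sum = 50.

50


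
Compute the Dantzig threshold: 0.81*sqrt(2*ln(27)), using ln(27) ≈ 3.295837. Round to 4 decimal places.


ln(27) ≈ 3.295837.
2*ln(n) ≈ 6.591674.
sqrt(2*ln(n)) ≈ sqrt(6.591674) ≈ 2.567426.
threshold ≈ 0.81*2.567426 = 2.07961506 ≈ 2.0796.

2.0796


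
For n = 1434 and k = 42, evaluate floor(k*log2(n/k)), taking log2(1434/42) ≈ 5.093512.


log2(n/k) = log2(1434/42) ≈ 5.093512.
k*log2(n/k) ≈ 42*5.093512 = 213.927504.
floor(213.927504) = 213.

213


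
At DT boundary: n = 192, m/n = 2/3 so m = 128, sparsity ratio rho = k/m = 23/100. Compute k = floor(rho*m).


m = 2/3*192 = 128.
rho = 23/100.
rho*m = 23/100*128 = 29.44.
k = floor(29.44) = 29.

29


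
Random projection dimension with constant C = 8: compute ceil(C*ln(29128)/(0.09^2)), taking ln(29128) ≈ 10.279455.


ln(29128) ≈ 10.279455.
eps^2 = 0.09^2 = 0.0081.
C*ln(N)/eps^2 ≈ 8*10.279455/0.0081 ≈ 10152.5481.
m = ceil(10152.5481) = 10153.

10153


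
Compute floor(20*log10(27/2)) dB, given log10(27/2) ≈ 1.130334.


||x||/||e|| = 27/2.
log10(27/2) ≈ 1.130334.
20*log10(||x||/||e||) ≈ 20*1.130334 = 22.60668.
floor(22.60668) = 22.

22


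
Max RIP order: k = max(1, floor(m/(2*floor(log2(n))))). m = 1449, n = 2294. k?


floor(log2(2294)) = 11.
2*11 = 22.
m/(2*floor(log2(n))) = 1449/22 ≈ 65.8636.
floor = 65.
k = max(1, 65) = 65.

65


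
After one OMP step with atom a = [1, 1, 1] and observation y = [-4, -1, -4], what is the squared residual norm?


a^T a = 3.
a^T y = -9.
coeff = -9/3 = -3.
||r||^2 = 6.

6


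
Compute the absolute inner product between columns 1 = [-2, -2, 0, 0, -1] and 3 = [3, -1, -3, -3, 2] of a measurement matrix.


Inner product: -2*3 + -2*-1 + 0*-3 + 0*-3 + -1*2
Products: [-6, 2, 0, 0, -2]
Sum = -6.
|dot| = 6.

6


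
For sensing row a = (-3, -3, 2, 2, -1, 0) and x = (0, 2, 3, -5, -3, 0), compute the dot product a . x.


Non-zero terms: ['-3*2', '2*3', '2*-5', '-1*-3']
Products: [-6, 6, -10, 3]
y = sum = -7.

-7


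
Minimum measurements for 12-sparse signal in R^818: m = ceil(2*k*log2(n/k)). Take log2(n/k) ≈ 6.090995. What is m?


log2(n/k) = log2(818/12) ≈ 6.090995.
2*k*log2(n/k) ≈ 2*12*6.090995 = 146.18388.
m = ceil(146.18388) = 147.

147


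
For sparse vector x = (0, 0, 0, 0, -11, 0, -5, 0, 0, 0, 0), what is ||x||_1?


Non-zero entries: [(4, -11), (6, -5)]
Absolute values: [11, 5]
||x||_1 = sum = 16.

16


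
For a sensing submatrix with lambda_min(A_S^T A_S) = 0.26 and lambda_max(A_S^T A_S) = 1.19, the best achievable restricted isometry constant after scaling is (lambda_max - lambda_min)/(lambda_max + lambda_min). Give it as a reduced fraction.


lambda_max - lambda_min = 1.19 - 0.26 = 0.93.
lambda_max + lambda_min = 1.19 + 0.26 = 1.45.
delta = 0.93/1.45 = 93/145.

93/145


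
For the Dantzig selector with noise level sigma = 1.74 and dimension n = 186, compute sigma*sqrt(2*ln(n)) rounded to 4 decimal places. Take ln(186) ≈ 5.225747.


ln(186) ≈ 5.225747.
2*ln(n) ≈ 10.451494.
sqrt(2*ln(n)) ≈ sqrt(10.451494) ≈ 3.232877.
threshold ≈ 1.74*3.232877 = 5.62520598 ≈ 5.6252.

5.6252


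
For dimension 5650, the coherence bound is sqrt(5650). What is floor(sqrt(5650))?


75^2 = 5625 <= 5650 < 5776 = 76^2, so 75 <= sqrt(5650) < 76.
floor(sqrt(5650)) = 75.

75


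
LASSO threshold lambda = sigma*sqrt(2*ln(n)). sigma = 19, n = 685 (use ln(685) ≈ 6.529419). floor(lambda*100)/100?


ln(685) ≈ 6.529419.
2*ln(n) ≈ 13.058838.
sqrt(2*ln(n)) ≈ sqrt(13.058838) ≈ 3.613701.
lambda ≈ 19*3.613701 = 68.660319.
floor(lambda*100)/100 = 68.66.

68.66


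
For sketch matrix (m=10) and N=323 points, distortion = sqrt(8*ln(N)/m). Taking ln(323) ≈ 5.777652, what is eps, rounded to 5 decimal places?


ln(323) ≈ 5.777652.
8*ln(N)/m ≈ 8*5.777652/10 ≈ 4.6221216.
eps = sqrt(4.6221216) ≈ 2.149912 ≈ 2.14991.

2.14991


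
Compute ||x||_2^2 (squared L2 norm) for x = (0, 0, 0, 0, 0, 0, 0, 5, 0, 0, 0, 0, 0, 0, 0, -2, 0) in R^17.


Non-zero entries: [(7, 5), (15, -2)]
Squares: [25, 4]
||x||_2^2 = sum = 29.

29


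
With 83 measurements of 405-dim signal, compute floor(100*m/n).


100*m/n = 100*83/405 ≈ 20.4938.
floor = 20.

20


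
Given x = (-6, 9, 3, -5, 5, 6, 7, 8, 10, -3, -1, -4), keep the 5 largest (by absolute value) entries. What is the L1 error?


Sorted |x_i| descending: [10, 9, 8, 7, 6, 6, 5, 5, 4, 3, 3, 1]
Keep top 5: [10, 9, 8, 7, 6]
Tail entries: [6, 5, 5, 4, 3, 3, 1]
L1 error = sum of tail = 27.

27


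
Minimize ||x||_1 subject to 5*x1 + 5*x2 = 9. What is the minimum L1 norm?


Axis intercepts:
  x1 = 9/5, x2 = 0: L1 = 9/5
  x1 = 0, x2 = 9/5: L1 = 9/5
x* = (9/5, 0)
||x*||_1 = 9/5.

9/5


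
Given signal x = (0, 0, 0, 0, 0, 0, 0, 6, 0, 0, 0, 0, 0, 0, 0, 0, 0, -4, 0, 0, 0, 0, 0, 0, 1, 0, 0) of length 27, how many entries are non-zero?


Non-zero positions: [7, 17, 24].
Sparsity = 3.

3


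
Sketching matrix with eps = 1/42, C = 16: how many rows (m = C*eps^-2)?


1/eps = 42.
(1/eps)^2 = 1764.
m = 16*1764 = 28224.

28224


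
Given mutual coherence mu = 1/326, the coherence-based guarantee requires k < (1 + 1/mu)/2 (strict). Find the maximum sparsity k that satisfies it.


1/mu = 326.
1 + 1/mu = 327.
(1 + 1/mu)/2 = 163.5 is not an integer, so k_max = floor(163.5) = 163.

163


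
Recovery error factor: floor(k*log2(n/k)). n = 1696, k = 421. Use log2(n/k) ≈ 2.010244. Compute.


log2(n/k) = log2(1696/421) ≈ 2.010244.
k*log2(n/k) ≈ 421*2.010244 = 846.312724.
floor(846.312724) = 846.

846


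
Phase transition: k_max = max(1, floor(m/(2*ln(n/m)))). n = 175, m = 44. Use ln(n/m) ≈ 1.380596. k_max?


n/m = 175/44.
ln(n/m) ≈ 1.380596.
2*ln(n/m) ≈ 2.761192.
m/(2*ln(n/m)) ≈ 44/2.761192 ≈ 15.9351.
floor = 15.
k_max = max(1, 15) = 15.

15


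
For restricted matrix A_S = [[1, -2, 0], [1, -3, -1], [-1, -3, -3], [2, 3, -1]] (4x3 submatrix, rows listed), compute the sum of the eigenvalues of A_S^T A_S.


Sum of eigenvalues of A_S^T A_S = trace(A_S^T A_S) = sum of squared column norms of A_S.
A_S^T A_S diagonal: [7, 31, 11].
trace = 7 + 31 + 11 = 49.

49


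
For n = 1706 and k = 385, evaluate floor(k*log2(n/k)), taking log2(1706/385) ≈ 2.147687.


log2(n/k) = log2(1706/385) ≈ 2.147687.
k*log2(n/k) ≈ 385*2.147687 = 826.859495.
floor(826.859495) = 826.

826


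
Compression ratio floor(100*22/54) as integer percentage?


100*m/n = 100*22/54 ≈ 40.7407.
floor = 40.

40


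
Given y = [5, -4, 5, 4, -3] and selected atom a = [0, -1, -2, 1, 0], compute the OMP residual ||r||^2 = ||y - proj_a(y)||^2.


a^T a = 6.
a^T y = -2.
coeff = -2/6 = -1/3.
||r||^2 = 271/3.

271/3


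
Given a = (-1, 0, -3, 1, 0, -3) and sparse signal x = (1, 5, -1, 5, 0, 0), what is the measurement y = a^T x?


Non-zero terms: ['-1*1', '0*5', '-3*-1', '1*5']
Products: [-1, 0, 3, 5]
y = sum = 7.

7


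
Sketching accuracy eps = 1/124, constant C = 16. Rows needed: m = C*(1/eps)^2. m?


1/eps = 124.
(1/eps)^2 = 15376.
m = 16*15376 = 246016.

246016


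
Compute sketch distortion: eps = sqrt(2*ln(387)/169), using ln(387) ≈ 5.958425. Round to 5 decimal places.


ln(387) ≈ 5.958425.
2*ln(N)/m ≈ 2*5.958425/169 ≈ 0.07051391.
eps = sqrt(0.07051391) ≈ 0.2655446 ≈ 0.26554.

0.26554


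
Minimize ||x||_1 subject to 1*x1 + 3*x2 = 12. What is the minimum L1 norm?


Axis intercepts:
  x1 = 12, x2 = 0: L1 = 12
  x1 = 0, x2 = 4: L1 = 4
x* = (0, 4)
||x*||_1 = 4.

4


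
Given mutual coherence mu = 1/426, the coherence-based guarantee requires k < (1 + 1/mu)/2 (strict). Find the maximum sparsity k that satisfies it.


1/mu = 426.
1 + 1/mu = 427.
(1 + 1/mu)/2 = 213.5 is not an integer, so k_max = floor(213.5) = 213.

213


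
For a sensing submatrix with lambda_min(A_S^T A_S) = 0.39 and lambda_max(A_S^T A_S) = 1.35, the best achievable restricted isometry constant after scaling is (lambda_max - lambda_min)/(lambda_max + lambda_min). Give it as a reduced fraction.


lambda_max - lambda_min = 1.35 - 0.39 = 0.96.
lambda_max + lambda_min = 1.35 + 0.39 = 1.74.
delta = 0.96/1.74 = 96/174 = 16/29.

16/29


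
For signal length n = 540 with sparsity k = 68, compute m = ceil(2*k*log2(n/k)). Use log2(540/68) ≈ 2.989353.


log2(n/k) = log2(540/68) ≈ 2.989353.
2*k*log2(n/k) ≈ 2*68*2.989353 = 406.552008.
m = ceil(406.552008) = 407.

407


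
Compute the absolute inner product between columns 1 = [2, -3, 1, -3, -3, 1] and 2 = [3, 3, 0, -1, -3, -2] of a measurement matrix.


Inner product: 2*3 + -3*3 + 1*0 + -3*-1 + -3*-3 + 1*-2
Products: [6, -9, 0, 3, 9, -2]
Sum = 7.
|dot| = 7.

7


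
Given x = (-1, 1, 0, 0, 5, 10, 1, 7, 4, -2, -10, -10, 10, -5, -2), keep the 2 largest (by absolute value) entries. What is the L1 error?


Sorted |x_i| descending: [10, 10, 10, 10, 7, 5, 5, 4, 2, 2, 1, 1, 1, 0, 0]
Keep top 2: [10, 10]
Tail entries: [10, 10, 7, 5, 5, 4, 2, 2, 1, 1, 1, 0, 0]
L1 error = sum of tail = 48.

48


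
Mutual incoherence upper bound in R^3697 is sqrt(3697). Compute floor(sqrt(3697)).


60^2 = 3600 <= 3697 < 3721 = 61^2, so 60 <= sqrt(3697) < 61.
floor(sqrt(3697)) = 60.

60


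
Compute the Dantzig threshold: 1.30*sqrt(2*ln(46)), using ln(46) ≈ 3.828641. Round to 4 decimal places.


ln(46) ≈ 3.828641.
2*ln(n) ≈ 7.657282.
sqrt(2*ln(n)) ≈ sqrt(7.657282) ≈ 2.767179.
threshold ≈ 1.30*2.767179 = 3.5973327 ≈ 3.5973.

3.5973


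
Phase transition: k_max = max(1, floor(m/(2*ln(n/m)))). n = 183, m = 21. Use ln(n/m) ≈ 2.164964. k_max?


n/m = 183/21 = 61/7.
ln(n/m) ≈ 2.164964.
2*ln(n/m) ≈ 4.329928.
m/(2*ln(n/m)) ≈ 21/4.329928 ≈ 4.85.
floor = 4.
k_max = max(1, 4) = 4.

4


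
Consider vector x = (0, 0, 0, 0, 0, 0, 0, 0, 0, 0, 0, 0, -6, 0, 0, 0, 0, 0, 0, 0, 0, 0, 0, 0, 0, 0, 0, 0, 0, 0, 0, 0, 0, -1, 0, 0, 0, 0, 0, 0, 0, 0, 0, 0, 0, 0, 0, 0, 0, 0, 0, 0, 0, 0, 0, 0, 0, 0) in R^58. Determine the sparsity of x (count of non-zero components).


Non-zero positions: [12, 33].
Sparsity = 2.

2


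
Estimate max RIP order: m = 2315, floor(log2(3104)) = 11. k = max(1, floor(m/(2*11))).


floor(log2(3104)) = 11.
2*11 = 22.
m/(2*floor(log2(n))) = 2315/22 ≈ 105.2273.
floor = 105.
k = max(1, 105) = 105.

105


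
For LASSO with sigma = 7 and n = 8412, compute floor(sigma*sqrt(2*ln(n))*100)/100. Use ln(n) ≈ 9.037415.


ln(8412) ≈ 9.037415.
2*ln(n) ≈ 18.07483.
sqrt(2*ln(n)) ≈ sqrt(18.07483) ≈ 4.25145.
lambda ≈ 7*4.25145 = 29.76015.
floor(lambda*100)/100 = 29.76.

29.76


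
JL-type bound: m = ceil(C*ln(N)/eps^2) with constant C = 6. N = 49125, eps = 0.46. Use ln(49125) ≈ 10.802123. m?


ln(49125) ≈ 10.802123.
eps^2 = 0.46^2 = 0.2116.
C*ln(N)/eps^2 ≈ 6*10.802123/0.2116 ≈ 306.2984.
m = ceil(306.2984) = 307.

307


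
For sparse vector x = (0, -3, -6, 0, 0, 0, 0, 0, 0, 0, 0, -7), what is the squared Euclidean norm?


Non-zero entries: [(1, -3), (2, -6), (11, -7)]
Squares: [9, 36, 49]
||x||_2^2 = sum = 94.

94


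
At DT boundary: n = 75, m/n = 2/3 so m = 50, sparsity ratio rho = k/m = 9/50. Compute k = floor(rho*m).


m = 2/3*75 = 50.
rho = 9/50.
rho*m = 9/50*50 = 9.
k = floor(9) = 9.

9


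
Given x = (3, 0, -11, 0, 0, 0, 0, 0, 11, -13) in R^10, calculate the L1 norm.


Non-zero entries: [(0, 3), (2, -11), (8, 11), (9, -13)]
Absolute values: [3, 11, 11, 13]
||x||_1 = sum = 38.

38


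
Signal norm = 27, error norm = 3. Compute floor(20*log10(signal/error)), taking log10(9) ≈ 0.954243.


||x||/||e|| = 27/3 = 9.
log10(9) ≈ 0.954243.
20*log10(||x||/||e||) ≈ 20*0.954243 = 19.08486.
floor(19.08486) = 19.

19


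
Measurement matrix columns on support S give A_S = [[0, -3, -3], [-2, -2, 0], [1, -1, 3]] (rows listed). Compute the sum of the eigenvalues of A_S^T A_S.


Sum of eigenvalues of A_S^T A_S = trace(A_S^T A_S) = sum of squared column norms of A_S.
A_S^T A_S diagonal: [5, 14, 18].
trace = 5 + 14 + 18 = 37.

37


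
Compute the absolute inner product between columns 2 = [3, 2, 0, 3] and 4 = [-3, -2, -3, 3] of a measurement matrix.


Inner product: 3*-3 + 2*-2 + 0*-3 + 3*3
Products: [-9, -4, 0, 9]
Sum = -4.
|dot| = 4.

4


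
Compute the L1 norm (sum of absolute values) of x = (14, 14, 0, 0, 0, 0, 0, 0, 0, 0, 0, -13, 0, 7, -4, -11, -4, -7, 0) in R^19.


Non-zero entries: [(0, 14), (1, 14), (11, -13), (13, 7), (14, -4), (15, -11), (16, -4), (17, -7)]
Absolute values: [14, 14, 13, 7, 4, 11, 4, 7]
||x||_1 = sum = 74.

74


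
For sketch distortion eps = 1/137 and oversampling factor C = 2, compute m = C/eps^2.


1/eps = 137.
(1/eps)^2 = 18769.
m = 2*18769 = 37538.

37538


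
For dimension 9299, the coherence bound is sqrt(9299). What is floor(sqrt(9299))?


96^2 = 9216 <= 9299 < 9409 = 97^2, so 96 <= sqrt(9299) < 97.
floor(sqrt(9299)) = 96.

96


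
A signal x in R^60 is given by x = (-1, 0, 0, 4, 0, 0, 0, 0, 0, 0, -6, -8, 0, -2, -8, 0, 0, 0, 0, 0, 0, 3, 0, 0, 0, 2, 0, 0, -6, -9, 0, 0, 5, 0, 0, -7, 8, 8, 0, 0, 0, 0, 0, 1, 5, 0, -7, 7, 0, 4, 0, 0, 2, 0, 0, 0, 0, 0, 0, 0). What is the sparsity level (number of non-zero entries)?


Non-zero positions: [0, 3, 10, 11, 13, 14, 21, 25, 28, 29, 32, 35, 36, 37, 43, 44, 46, 47, 49, 52].
Sparsity = 20.

20


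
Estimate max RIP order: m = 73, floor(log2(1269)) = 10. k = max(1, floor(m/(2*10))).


floor(log2(1269)) = 10.
2*10 = 20.
m/(2*floor(log2(n))) = 73/20 ≈ 3.65.
floor = 3.
k = max(1, 3) = 3.

3


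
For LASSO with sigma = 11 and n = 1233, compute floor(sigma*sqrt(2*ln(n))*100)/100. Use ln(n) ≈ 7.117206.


ln(1233) ≈ 7.117206.
2*ln(n) ≈ 14.234412.
sqrt(2*ln(n)) ≈ sqrt(14.234412) ≈ 3.772852.
lambda ≈ 11*3.772852 = 41.501372.
floor(lambda*100)/100 = 41.50.

41.50


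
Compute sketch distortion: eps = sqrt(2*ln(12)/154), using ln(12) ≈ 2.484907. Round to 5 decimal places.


ln(12) ≈ 2.484907.
2*ln(N)/m ≈ 2*2.484907/154 ≈ 0.03227152.
eps = sqrt(0.03227152) ≈ 0.1796428 ≈ 0.17964.

0.17964


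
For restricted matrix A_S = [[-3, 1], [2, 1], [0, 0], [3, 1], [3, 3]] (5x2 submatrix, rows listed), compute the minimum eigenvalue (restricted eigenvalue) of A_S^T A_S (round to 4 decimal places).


A_S^T A_S = [[31, 11], [11, 12]].
trace = 43.
det = 251.
disc = trace^2 - 4*det = 1849 - 4*251 = 845.
sqrt(845) ≈ 29.068884.
lam_min = (43 - sqrt(845))/2 ≈ (43 - 29.068884)/2 = 6.965558 ≈ 6.9656.

6.9656


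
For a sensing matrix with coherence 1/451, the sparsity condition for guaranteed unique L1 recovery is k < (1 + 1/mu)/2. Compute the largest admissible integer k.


1/mu = 451.
1 + 1/mu = 452.
(1 + 1/mu)/2 = 226 is an integer and the inequality is strict, so k_max = 226 - 1 = 225.

225


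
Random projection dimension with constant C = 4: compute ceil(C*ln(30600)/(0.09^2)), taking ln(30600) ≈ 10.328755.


ln(30600) ≈ 10.328755.
eps^2 = 0.09^2 = 0.0081.
C*ln(N)/eps^2 ≈ 4*10.328755/0.0081 ≈ 5100.6198.
m = ceil(5100.6198) = 5101.

5101


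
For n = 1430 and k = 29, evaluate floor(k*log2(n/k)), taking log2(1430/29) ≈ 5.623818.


log2(n/k) = log2(1430/29) ≈ 5.623818.
k*log2(n/k) ≈ 29*5.623818 = 163.090722.
floor(163.090722) = 163.

163


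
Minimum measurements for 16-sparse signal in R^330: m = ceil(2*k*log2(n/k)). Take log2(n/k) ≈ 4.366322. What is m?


log2(n/k) = log2(330/16) ≈ 4.366322.
2*k*log2(n/k) ≈ 2*16*4.366322 = 139.722304.
m = ceil(139.722304) = 140.

140
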